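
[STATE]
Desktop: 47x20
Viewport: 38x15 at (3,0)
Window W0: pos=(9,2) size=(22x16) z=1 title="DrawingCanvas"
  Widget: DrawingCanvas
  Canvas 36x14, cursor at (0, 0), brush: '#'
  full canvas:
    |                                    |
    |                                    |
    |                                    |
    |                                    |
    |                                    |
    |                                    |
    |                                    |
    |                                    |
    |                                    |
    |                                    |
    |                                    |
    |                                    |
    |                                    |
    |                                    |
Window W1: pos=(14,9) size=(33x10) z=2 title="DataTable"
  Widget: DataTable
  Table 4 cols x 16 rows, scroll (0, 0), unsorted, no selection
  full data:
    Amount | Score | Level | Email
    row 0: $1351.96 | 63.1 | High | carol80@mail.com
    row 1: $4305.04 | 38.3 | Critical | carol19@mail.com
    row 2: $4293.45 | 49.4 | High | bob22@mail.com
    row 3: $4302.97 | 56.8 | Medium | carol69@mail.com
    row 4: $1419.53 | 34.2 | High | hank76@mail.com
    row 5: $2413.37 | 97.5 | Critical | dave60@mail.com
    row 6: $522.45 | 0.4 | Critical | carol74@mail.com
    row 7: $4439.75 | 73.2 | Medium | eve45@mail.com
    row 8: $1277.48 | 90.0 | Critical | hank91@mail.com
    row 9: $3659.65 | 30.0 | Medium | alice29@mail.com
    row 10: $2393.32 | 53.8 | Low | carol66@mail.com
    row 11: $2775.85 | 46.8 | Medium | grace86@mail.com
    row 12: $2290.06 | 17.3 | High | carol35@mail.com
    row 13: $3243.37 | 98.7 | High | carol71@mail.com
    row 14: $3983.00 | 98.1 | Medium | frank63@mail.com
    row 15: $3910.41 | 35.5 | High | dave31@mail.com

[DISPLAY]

                                      
                                      
      ┏━━━━━━━━━━━━━━━━━━━━┓          
      ┃ DrawingCanvas      ┃          
      ┠────────────────────┨          
      ┃+                   ┃          
      ┃                    ┃          
      ┃                    ┃          
      ┃                    ┃          
      ┃    ┏━━━━━━━━━━━━━━━━━━━━━━━━━━
      ┃    ┃ DataTable                
      ┃    ┠──────────────────────────
      ┃    ┃Amount  │Score│Level   │Em
      ┃    ┃────────┼─────┼────────┼──
      ┃    ┃$1351.96│63.1 │High    │ca


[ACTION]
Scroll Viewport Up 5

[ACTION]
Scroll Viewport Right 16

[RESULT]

                                      
                                      
┏━━━━━━━━━━━━━━━━━━━━┓                
┃ DrawingCanvas      ┃                
┠────────────────────┨                
┃+                   ┃                
┃                    ┃                
┃                    ┃                
┃                    ┃                
┃    ┏━━━━━━━━━━━━━━━━━━━━━━━━━━━━━━━┓
┃    ┃ DataTable                     ┃
┃    ┠───────────────────────────────┨
┃    ┃Amount  │Score│Level   │Email  ┃
┃    ┃────────┼─────┼────────┼───────┃
┃    ┃$1351.96│63.1 │High    │carol80┃


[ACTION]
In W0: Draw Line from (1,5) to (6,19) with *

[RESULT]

                                      
                                      
┏━━━━━━━━━━━━━━━━━━━━┓                
┃ DrawingCanvas      ┃                
┠────────────────────┨                
┃+                   ┃                
┃     **             ┃                
┃       ***          ┃                
┃          ***       ┃                
┃    ┏━━━━━━━━━━━━━━━━━━━━━━━━━━━━━━━┓
┃    ┃ DataTable                     ┃
┃    ┠───────────────────────────────┨
┃    ┃Amount  │Score│Level   │Email  ┃
┃    ┃────────┼─────┼────────┼───────┃
┃    ┃$1351.96│63.1 │High    │carol80┃


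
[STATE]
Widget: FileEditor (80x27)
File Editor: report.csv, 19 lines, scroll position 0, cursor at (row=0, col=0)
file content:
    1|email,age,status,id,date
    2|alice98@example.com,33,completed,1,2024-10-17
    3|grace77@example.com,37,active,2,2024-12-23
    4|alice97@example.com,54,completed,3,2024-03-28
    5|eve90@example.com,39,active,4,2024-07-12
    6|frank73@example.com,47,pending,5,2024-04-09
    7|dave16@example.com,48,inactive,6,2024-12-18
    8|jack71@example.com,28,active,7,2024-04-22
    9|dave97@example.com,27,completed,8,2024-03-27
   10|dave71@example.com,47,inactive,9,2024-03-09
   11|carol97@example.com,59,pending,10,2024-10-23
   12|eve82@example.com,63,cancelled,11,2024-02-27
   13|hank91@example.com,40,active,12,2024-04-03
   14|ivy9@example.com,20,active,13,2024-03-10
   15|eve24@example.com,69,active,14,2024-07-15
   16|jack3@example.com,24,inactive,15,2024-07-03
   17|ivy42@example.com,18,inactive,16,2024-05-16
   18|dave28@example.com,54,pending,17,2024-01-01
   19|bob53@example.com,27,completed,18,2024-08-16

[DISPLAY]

█mail,age,status,id,date                                                       ▲
alice98@example.com,33,completed,1,2024-10-17                                  █
grace77@example.com,37,active,2,2024-12-23                                     ░
alice97@example.com,54,completed,3,2024-03-28                                  ░
eve90@example.com,39,active,4,2024-07-12                                       ░
frank73@example.com,47,pending,5,2024-04-09                                    ░
dave16@example.com,48,inactive,6,2024-12-18                                    ░
jack71@example.com,28,active,7,2024-04-22                                      ░
dave97@example.com,27,completed,8,2024-03-27                                   ░
dave71@example.com,47,inactive,9,2024-03-09                                    ░
carol97@example.com,59,pending,10,2024-10-23                                   ░
eve82@example.com,63,cancelled,11,2024-02-27                                   ░
hank91@example.com,40,active,12,2024-04-03                                     ░
ivy9@example.com,20,active,13,2024-03-10                                       ░
eve24@example.com,69,active,14,2024-07-15                                      ░
jack3@example.com,24,inactive,15,2024-07-03                                    ░
ivy42@example.com,18,inactive,16,2024-05-16                                    ░
dave28@example.com,54,pending,17,2024-01-01                                    ░
bob53@example.com,27,completed,18,2024-08-16                                   ░
                                                                               ░
                                                                               ░
                                                                               ░
                                                                               ░
                                                                               ░
                                                                               ░
                                                                               ░
                                                                               ▼


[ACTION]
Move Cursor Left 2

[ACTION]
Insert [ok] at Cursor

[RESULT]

ok█mail,age,status,id,date                                                     ▲
alice98@example.com,33,completed,1,2024-10-17                                  █
grace77@example.com,37,active,2,2024-12-23                                     ░
alice97@example.com,54,completed,3,2024-03-28                                  ░
eve90@example.com,39,active,4,2024-07-12                                       ░
frank73@example.com,47,pending,5,2024-04-09                                    ░
dave16@example.com,48,inactive,6,2024-12-18                                    ░
jack71@example.com,28,active,7,2024-04-22                                      ░
dave97@example.com,27,completed,8,2024-03-27                                   ░
dave71@example.com,47,inactive,9,2024-03-09                                    ░
carol97@example.com,59,pending,10,2024-10-23                                   ░
eve82@example.com,63,cancelled,11,2024-02-27                                   ░
hank91@example.com,40,active,12,2024-04-03                                     ░
ivy9@example.com,20,active,13,2024-03-10                                       ░
eve24@example.com,69,active,14,2024-07-15                                      ░
jack3@example.com,24,inactive,15,2024-07-03                                    ░
ivy42@example.com,18,inactive,16,2024-05-16                                    ░
dave28@example.com,54,pending,17,2024-01-01                                    ░
bob53@example.com,27,completed,18,2024-08-16                                   ░
                                                                               ░
                                                                               ░
                                                                               ░
                                                                               ░
                                                                               ░
                                                                               ░
                                                                               ░
                                                                               ▼


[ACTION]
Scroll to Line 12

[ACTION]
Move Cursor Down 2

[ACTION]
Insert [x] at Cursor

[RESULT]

okemail,age,status,id,date                                                     ▲
alice98@example.com,33,completed,1,2024-10-17                                  █
grx█ce77@example.com,37,active,2,2024-12-23                                    ░
alice97@example.com,54,completed,3,2024-03-28                                  ░
eve90@example.com,39,active,4,2024-07-12                                       ░
frank73@example.com,47,pending,5,2024-04-09                                    ░
dave16@example.com,48,inactive,6,2024-12-18                                    ░
jack71@example.com,28,active,7,2024-04-22                                      ░
dave97@example.com,27,completed,8,2024-03-27                                   ░
dave71@example.com,47,inactive,9,2024-03-09                                    ░
carol97@example.com,59,pending,10,2024-10-23                                   ░
eve82@example.com,63,cancelled,11,2024-02-27                                   ░
hank91@example.com,40,active,12,2024-04-03                                     ░
ivy9@example.com,20,active,13,2024-03-10                                       ░
eve24@example.com,69,active,14,2024-07-15                                      ░
jack3@example.com,24,inactive,15,2024-07-03                                    ░
ivy42@example.com,18,inactive,16,2024-05-16                                    ░
dave28@example.com,54,pending,17,2024-01-01                                    ░
bob53@example.com,27,completed,18,2024-08-16                                   ░
                                                                               ░
                                                                               ░
                                                                               ░
                                                                               ░
                                                                               ░
                                                                               ░
                                                                               ░
                                                                               ▼


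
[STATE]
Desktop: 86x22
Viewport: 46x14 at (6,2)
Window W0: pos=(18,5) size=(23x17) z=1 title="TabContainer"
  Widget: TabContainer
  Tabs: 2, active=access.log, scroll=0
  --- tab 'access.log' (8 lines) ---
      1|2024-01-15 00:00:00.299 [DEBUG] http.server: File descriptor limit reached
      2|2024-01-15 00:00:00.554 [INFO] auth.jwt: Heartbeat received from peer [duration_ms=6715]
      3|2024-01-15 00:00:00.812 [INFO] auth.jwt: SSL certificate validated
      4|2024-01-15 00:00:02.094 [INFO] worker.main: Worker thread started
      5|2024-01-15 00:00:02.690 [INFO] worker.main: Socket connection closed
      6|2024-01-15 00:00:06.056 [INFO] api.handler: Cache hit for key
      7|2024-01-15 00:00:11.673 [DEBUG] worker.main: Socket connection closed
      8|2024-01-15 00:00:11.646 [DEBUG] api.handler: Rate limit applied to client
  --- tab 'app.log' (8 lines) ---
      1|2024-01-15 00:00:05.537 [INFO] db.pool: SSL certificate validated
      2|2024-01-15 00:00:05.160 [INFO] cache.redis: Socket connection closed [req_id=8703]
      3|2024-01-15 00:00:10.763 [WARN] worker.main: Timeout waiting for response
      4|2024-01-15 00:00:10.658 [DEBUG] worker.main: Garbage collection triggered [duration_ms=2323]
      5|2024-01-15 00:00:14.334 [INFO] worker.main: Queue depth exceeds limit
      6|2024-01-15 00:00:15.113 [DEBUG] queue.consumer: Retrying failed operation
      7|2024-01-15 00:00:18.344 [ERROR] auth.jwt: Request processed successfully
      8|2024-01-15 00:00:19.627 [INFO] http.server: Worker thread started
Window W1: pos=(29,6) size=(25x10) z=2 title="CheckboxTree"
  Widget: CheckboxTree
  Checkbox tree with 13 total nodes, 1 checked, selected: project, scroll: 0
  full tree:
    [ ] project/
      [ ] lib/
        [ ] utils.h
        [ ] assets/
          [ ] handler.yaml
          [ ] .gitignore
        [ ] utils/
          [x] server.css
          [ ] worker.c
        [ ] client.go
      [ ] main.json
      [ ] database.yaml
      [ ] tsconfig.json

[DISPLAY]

                                              
                                              
                                              
            ┏━━━━━━━━━━━━━━━━━━━━━┓           
            ┃ TabContai┏━━━━━━━━━━━━━━━━━━━━━━
            ┠──────────┃ CheckboxTree         
            ┃[access.lo┠──────────────────────
            ┃──────────┃>[-] project/         
            ┃2024-01-15┃   [-] lib/           
            ┃2024-01-15┃     [ ] utils.h      
            ┃2024-01-15┃     [ ] assets/      
            ┃2024-01-15┃       [ ] handler.yam
            ┃2024-01-15┃       [ ] .gitignore 
            ┃2024-01-15┗━━━━━━━━━━━━━━━━━━━━━━


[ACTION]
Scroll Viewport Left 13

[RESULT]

                                              
                                              
                                              
                  ┏━━━━━━━━━━━━━━━━━━━━━┓     
                  ┃ TabContai┏━━━━━━━━━━━━━━━━
                  ┠──────────┃ CheckboxTree   
                  ┃[access.lo┠────────────────
                  ┃──────────┃>[-] project/   
                  ┃2024-01-15┃   [-] lib/     
                  ┃2024-01-15┃     [ ] utils.h
                  ┃2024-01-15┃     [ ] assets/
                  ┃2024-01-15┃       [ ] handl
                  ┃2024-01-15┃       [ ] .giti
                  ┃2024-01-15┗━━━━━━━━━━━━━━━━


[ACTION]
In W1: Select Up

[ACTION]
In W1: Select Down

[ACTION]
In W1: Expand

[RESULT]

                                              
                                              
                                              
                  ┏━━━━━━━━━━━━━━━━━━━━━┓     
                  ┃ TabContai┏━━━━━━━━━━━━━━━━
                  ┠──────────┃ CheckboxTree   
                  ┃[access.lo┠────────────────
                  ┃──────────┃ [-] project/   
                  ┃2024-01-15┃>  [-] lib/     
                  ┃2024-01-15┃     [ ] utils.h
                  ┃2024-01-15┃     [ ] assets/
                  ┃2024-01-15┃       [ ] handl
                  ┃2024-01-15┃       [ ] .giti
                  ┃2024-01-15┗━━━━━━━━━━━━━━━━


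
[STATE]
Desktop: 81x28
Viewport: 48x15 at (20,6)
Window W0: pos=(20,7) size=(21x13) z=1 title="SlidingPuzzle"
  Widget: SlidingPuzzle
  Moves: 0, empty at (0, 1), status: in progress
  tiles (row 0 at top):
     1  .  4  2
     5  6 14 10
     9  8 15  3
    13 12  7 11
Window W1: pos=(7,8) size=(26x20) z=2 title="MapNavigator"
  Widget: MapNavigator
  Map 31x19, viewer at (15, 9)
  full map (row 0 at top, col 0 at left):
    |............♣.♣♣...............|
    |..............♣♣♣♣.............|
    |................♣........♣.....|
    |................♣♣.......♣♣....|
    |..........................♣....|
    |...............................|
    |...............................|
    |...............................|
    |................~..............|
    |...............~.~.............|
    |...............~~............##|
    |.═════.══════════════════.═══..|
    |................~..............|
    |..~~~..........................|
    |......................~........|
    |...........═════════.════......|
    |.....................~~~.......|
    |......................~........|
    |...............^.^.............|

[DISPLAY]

                                                
┏━━━━━━━━━━━━━━━━━━━┓                           
━━━━━━━━━━━━┓le     ┃                           
r           ┃───────┨                           
────────────┨───┬───┃                           
♣♣♣.........┃ 4 │  2┃                           
.♣........♣.┃───┼───┃                           
.♣♣.......♣♣┃14 │ 10┃                           
...........♣┃───┼───┃                           
............┃15 │  3┃                           
............┃───┼───┃                           
............┃ 7 │ 11┃                           
.~..........┃───┴───┃                           
@.~.........┃━━━━━━━┛                           
~~..........┃                                   


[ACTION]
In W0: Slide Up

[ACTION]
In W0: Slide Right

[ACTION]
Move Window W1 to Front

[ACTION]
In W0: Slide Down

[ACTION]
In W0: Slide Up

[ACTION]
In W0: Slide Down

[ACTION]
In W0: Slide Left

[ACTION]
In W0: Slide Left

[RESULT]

                                                
┏━━━━━━━━━━━━━━━━━━━┓                           
━━━━━━━━━━━━┓le     ┃                           
r           ┃───────┨                           
────────────┨───┬───┃                           
♣♣♣.........┃   │  2┃                           
.♣........♣.┃───┼───┃                           
.♣♣.......♣♣┃14 │ 10┃                           
...........♣┃───┼───┃                           
............┃15 │  3┃                           
............┃───┼───┃                           
............┃ 7 │ 11┃                           
.~..........┃───┴───┃                           
@.~.........┃━━━━━━━┛                           
~~..........┃                                   


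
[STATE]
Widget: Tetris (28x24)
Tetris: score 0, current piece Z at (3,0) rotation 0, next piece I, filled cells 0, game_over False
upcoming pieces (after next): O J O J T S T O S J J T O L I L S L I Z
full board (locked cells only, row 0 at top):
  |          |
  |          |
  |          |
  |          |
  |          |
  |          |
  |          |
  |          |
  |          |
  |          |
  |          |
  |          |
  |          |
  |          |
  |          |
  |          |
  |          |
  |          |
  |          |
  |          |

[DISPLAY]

   ▓▓     │Next:            
    ▓▓    │████             
          │                 
          │                 
          │                 
          │                 
          │Score:           
          │0                
          │                 
          │                 
          │                 
          │                 
          │                 
          │                 
          │                 
          │                 
          │                 
          │                 
          │                 
          │                 
          │                 
          │                 
          │                 
          │                 


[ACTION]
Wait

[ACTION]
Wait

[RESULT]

          │Next:            
          │████             
   ▓▓     │                 
    ▓▓    │                 
          │                 
          │                 
          │Score:           
          │0                
          │                 
          │                 
          │                 
          │                 
          │                 
          │                 
          │                 
          │                 
          │                 
          │                 
          │                 
          │                 
          │                 
          │                 
          │                 
          │                 


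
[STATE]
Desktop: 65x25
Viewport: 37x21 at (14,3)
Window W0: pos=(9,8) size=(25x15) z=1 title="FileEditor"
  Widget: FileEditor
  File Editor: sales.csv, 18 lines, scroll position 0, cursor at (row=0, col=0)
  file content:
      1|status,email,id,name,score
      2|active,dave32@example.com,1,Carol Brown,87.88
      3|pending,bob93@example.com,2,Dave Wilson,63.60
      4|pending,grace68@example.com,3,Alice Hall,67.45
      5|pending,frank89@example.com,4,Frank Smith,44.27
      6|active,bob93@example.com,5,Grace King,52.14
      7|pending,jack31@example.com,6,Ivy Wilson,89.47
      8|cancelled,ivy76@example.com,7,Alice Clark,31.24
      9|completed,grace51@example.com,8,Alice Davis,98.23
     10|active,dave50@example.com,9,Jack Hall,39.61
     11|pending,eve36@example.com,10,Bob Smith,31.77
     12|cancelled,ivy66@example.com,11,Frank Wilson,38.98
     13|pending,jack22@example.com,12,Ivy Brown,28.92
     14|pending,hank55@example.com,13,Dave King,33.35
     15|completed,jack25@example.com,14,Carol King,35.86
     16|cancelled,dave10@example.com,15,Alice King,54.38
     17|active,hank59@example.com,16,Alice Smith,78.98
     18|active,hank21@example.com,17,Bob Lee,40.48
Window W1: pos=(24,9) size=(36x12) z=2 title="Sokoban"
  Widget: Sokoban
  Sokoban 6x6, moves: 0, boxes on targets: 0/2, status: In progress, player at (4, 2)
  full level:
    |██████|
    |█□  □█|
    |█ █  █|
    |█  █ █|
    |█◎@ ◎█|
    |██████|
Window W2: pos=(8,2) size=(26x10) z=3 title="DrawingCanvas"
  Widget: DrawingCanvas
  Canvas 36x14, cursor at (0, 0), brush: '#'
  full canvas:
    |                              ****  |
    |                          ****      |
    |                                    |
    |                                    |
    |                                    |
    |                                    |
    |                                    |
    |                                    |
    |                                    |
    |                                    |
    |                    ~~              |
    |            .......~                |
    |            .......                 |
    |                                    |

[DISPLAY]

ingCanvas          ┃                 
───────────────────┨                 
                   ┃                 
                   ┃                 
                   ┃                 
                   ┃                 
                   ┃━━━━━━━━━━━━━━━━━
                   ┃                 
━━━━━━━━━━━━━━━━━━━┛─────────────────
ve,dave32@┃██████                    
ing,bob93@┃█□  □█                    
ing,grace6┃█ █  █                    
ing,frank8┃█  █ █                    
ve,bob93@e┃█◎@ ◎█                    
ing,jack31┃██████                    
elled,ivy7┃Moves: 0  0/2             
leted,grac┃                          
ve,dave50@┗━━━━━━━━━━━━━━━━━━━━━━━━━━
ing,eve36@example.▼┃                 
━━━━━━━━━━━━━━━━━━━┛                 
                                     


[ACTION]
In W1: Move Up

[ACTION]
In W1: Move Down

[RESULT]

ingCanvas          ┃                 
───────────────────┨                 
                   ┃                 
                   ┃                 
                   ┃                 
                   ┃                 
                   ┃━━━━━━━━━━━━━━━━━
                   ┃                 
━━━━━━━━━━━━━━━━━━━┛─────────────────
ve,dave32@┃██████                    
ing,bob93@┃█□  □█                    
ing,grace6┃█ █  █                    
ing,frank8┃█  █ █                    
ve,bob93@e┃█◎@ ◎█                    
ing,jack31┃██████                    
elled,ivy7┃Moves: 2  0/2             
leted,grac┃                          
ve,dave50@┗━━━━━━━━━━━━━━━━━━━━━━━━━━
ing,eve36@example.▼┃                 
━━━━━━━━━━━━━━━━━━━┛                 
                                     


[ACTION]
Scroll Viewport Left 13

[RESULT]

       ┃ DrawingCanvas          ┃    
       ┠────────────────────────┨    
       ┃+                       ┃    
       ┃                        ┃    
       ┃                        ┃    
       ┃                        ┃    
       ┃                        ┃━━━━
       ┃                        ┃    
       ┗━━━━━━━━━━━━━━━━━━━━━━━━┛────
        ┃active,dave32@┃██████       
        ┃pending,bob93@┃█□  □█       
        ┃pending,grace6┃█ █  █       
        ┃pending,frank8┃█  █ █       
        ┃active,bob93@e┃█◎@ ◎█       
        ┃pending,jack31┃██████       
        ┃cancelled,ivy7┃Moves: 2  0/2
        ┃completed,grac┃             
        ┃active,dave50@┗━━━━━━━━━━━━━
        ┃pending,eve36@example.▼┃    
        ┗━━━━━━━━━━━━━━━━━━━━━━━┛    
                                     


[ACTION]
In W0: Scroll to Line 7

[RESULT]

       ┃ DrawingCanvas          ┃    
       ┠────────────────────────┨    
       ┃+                       ┃    
       ┃                        ┃    
       ┃                        ┃    
       ┃                        ┃    
       ┃                        ┃━━━━
       ┃                        ┃    
       ┗━━━━━━━━━━━━━━━━━━━━━━━━┛────
        ┃cancelled,ivy7┃██████       
        ┃completed,grac┃█□  □█       
        ┃active,dave50@┃█ █  █       
        ┃pending,eve36@┃█  █ █       
        ┃cancelled,ivy6┃█◎@ ◎█       
        ┃pending,jack22┃██████       
        ┃pending,hank55┃Moves: 2  0/2
        ┃completed,jack┃             
        ┃cancelled,dave┗━━━━━━━━━━━━━
        ┃active,hank59@example.▼┃    
        ┗━━━━━━━━━━━━━━━━━━━━━━━┛    
                                     


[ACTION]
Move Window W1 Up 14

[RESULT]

       ┃ DrawingCanvas          ┃    
       ┠────────────────────────┨    
       ┃+                       ┃    
       ┃                        ┃    
       ┃                        ┃    
       ┃                        ┃    
       ┃                        ┃ 0/2
       ┃                        ┃    
       ┗━━━━━━━━━━━━━━━━━━━━━━━━┛━━━━
        ┃cancelled,ivy76@exampl░┃    
        ┃completed,grace51@exam░┃    
        ┃active,dave50@example.░┃    
        ┃pending,eve36@example.░┃    
        ┃cancelled,ivy66@exampl░┃    
        ┃pending,jack22@example░┃    
        ┃pending,hank55@example░┃    
        ┃completed,jack25@examp█┃    
        ┃cancelled,dave10@examp░┃    
        ┃active,hank59@example.▼┃    
        ┗━━━━━━━━━━━━━━━━━━━━━━━┛    
                                     


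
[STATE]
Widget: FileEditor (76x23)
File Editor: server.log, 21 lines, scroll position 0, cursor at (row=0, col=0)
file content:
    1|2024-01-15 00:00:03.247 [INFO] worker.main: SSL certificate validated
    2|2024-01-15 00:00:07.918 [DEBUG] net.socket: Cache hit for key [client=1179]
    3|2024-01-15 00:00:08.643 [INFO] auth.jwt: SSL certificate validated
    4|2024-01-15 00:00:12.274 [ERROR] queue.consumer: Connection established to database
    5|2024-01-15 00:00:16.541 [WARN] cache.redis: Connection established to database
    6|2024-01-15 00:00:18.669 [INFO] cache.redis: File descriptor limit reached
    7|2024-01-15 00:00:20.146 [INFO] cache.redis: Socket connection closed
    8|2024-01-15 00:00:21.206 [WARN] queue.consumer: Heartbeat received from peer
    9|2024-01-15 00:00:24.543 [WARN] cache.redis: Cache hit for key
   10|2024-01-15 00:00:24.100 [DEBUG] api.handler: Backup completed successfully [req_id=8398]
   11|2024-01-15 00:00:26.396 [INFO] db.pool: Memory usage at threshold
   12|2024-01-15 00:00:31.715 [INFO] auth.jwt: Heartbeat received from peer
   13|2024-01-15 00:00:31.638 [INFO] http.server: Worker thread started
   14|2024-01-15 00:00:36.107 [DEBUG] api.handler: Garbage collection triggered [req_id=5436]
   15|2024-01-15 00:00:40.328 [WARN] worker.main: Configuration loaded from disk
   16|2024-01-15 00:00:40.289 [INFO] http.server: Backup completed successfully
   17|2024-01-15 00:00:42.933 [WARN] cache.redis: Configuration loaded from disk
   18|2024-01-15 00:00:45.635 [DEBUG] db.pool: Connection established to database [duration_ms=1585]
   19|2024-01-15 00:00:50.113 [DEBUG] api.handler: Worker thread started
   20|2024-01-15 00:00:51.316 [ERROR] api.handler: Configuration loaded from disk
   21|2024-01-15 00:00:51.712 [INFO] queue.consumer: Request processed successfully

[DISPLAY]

█024-01-15 00:00:03.247 [INFO] worker.main: SSL certificate validated      ▲
2024-01-15 00:00:07.918 [DEBUG] net.socket: Cache hit for key [client=1179]█
2024-01-15 00:00:08.643 [INFO] auth.jwt: SSL certificate validated         ░
2024-01-15 00:00:12.274 [ERROR] queue.consumer: Connection established to d░
2024-01-15 00:00:16.541 [WARN] cache.redis: Connection established to datab░
2024-01-15 00:00:18.669 [INFO] cache.redis: File descriptor limit reached  ░
2024-01-15 00:00:20.146 [INFO] cache.redis: Socket connection closed       ░
2024-01-15 00:00:21.206 [WARN] queue.consumer: Heartbeat received from peer░
2024-01-15 00:00:24.543 [WARN] cache.redis: Cache hit for key              ░
2024-01-15 00:00:24.100 [DEBUG] api.handler: Backup completed successfully ░
2024-01-15 00:00:26.396 [INFO] db.pool: Memory usage at threshold          ░
2024-01-15 00:00:31.715 [INFO] auth.jwt: Heartbeat received from peer      ░
2024-01-15 00:00:31.638 [INFO] http.server: Worker thread started          ░
2024-01-15 00:00:36.107 [DEBUG] api.handler: Garbage collection triggered [░
2024-01-15 00:00:40.328 [WARN] worker.main: Configuration loaded from disk ░
2024-01-15 00:00:40.289 [INFO] http.server: Backup completed successfully  ░
2024-01-15 00:00:42.933 [WARN] cache.redis: Configuration loaded from disk ░
2024-01-15 00:00:45.635 [DEBUG] db.pool: Connection established to database░
2024-01-15 00:00:50.113 [DEBUG] api.handler: Worker thread started         ░
2024-01-15 00:00:51.316 [ERROR] api.handler: Configuration loaded from disk░
2024-01-15 00:00:51.712 [INFO] queue.consumer: Request processed successful░
                                                                           ░
                                                                           ▼


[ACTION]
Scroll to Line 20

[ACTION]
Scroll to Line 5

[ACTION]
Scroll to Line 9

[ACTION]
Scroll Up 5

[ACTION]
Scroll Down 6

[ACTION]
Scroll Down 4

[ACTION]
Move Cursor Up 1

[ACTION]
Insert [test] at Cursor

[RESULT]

test█024-01-15 00:00:03.247 [INFO] worker.main: SSL certificate validated  ▲
2024-01-15 00:00:07.918 [DEBUG] net.socket: Cache hit for key [client=1179]█
2024-01-15 00:00:08.643 [INFO] auth.jwt: SSL certificate validated         ░
2024-01-15 00:00:12.274 [ERROR] queue.consumer: Connection established to d░
2024-01-15 00:00:16.541 [WARN] cache.redis: Connection established to datab░
2024-01-15 00:00:18.669 [INFO] cache.redis: File descriptor limit reached  ░
2024-01-15 00:00:20.146 [INFO] cache.redis: Socket connection closed       ░
2024-01-15 00:00:21.206 [WARN] queue.consumer: Heartbeat received from peer░
2024-01-15 00:00:24.543 [WARN] cache.redis: Cache hit for key              ░
2024-01-15 00:00:24.100 [DEBUG] api.handler: Backup completed successfully ░
2024-01-15 00:00:26.396 [INFO] db.pool: Memory usage at threshold          ░
2024-01-15 00:00:31.715 [INFO] auth.jwt: Heartbeat received from peer      ░
2024-01-15 00:00:31.638 [INFO] http.server: Worker thread started          ░
2024-01-15 00:00:36.107 [DEBUG] api.handler: Garbage collection triggered [░
2024-01-15 00:00:40.328 [WARN] worker.main: Configuration loaded from disk ░
2024-01-15 00:00:40.289 [INFO] http.server: Backup completed successfully  ░
2024-01-15 00:00:42.933 [WARN] cache.redis: Configuration loaded from disk ░
2024-01-15 00:00:45.635 [DEBUG] db.pool: Connection established to database░
2024-01-15 00:00:50.113 [DEBUG] api.handler: Worker thread started         ░
2024-01-15 00:00:51.316 [ERROR] api.handler: Configuration loaded from disk░
2024-01-15 00:00:51.712 [INFO] queue.consumer: Request processed successful░
                                                                           ░
                                                                           ▼


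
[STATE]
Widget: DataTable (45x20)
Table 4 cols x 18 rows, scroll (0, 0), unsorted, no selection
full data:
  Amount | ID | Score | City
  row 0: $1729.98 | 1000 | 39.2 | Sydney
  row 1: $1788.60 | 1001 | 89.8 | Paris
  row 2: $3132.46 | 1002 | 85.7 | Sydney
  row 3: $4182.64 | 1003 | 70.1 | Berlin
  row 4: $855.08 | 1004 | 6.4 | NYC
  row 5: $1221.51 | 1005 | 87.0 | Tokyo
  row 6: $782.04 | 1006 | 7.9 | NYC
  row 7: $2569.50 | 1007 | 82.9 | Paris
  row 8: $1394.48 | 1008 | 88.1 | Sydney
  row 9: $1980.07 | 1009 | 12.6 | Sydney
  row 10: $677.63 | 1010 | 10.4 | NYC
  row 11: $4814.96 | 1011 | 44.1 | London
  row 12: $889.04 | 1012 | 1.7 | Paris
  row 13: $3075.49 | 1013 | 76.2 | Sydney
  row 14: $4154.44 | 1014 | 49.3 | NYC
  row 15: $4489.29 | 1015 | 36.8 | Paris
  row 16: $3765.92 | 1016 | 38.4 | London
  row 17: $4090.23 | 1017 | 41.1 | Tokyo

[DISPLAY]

Amount  │ID  │Score│City                     
────────┼────┼─────┼──────                   
$1729.98│1000│39.2 │Sydney                   
$1788.60│1001│89.8 │Paris                    
$3132.46│1002│85.7 │Sydney                   
$4182.64│1003│70.1 │Berlin                   
$855.08 │1004│6.4  │NYC                      
$1221.51│1005│87.0 │Tokyo                    
$782.04 │1006│7.9  │NYC                      
$2569.50│1007│82.9 │Paris                    
$1394.48│1008│88.1 │Sydney                   
$1980.07│1009│12.6 │Sydney                   
$677.63 │1010│10.4 │NYC                      
$4814.96│1011│44.1 │London                   
$889.04 │1012│1.7  │Paris                    
$3075.49│1013│76.2 │Sydney                   
$4154.44│1014│49.3 │NYC                      
$4489.29│1015│36.8 │Paris                    
$3765.92│1016│38.4 │London                   
$4090.23│1017│41.1 │Tokyo                    


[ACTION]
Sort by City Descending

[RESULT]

Amount  │ID  │Score│City ▼                   
────────┼────┼─────┼──────                   
$1221.51│1005│87.0 │Tokyo                    
$4090.23│1017│41.1 │Tokyo                    
$1729.98│1000│39.2 │Sydney                   
$3132.46│1002│85.7 │Sydney                   
$1394.48│1008│88.1 │Sydney                   
$1980.07│1009│12.6 │Sydney                   
$3075.49│1013│76.2 │Sydney                   
$1788.60│1001│89.8 │Paris                    
$2569.50│1007│82.9 │Paris                    
$889.04 │1012│1.7  │Paris                    
$4489.29│1015│36.8 │Paris                    
$855.08 │1004│6.4  │NYC                      
$782.04 │1006│7.9  │NYC                      
$677.63 │1010│10.4 │NYC                      
$4154.44│1014│49.3 │NYC                      
$4814.96│1011│44.1 │London                   
$3765.92│1016│38.4 │London                   
$4182.64│1003│70.1 │Berlin                   


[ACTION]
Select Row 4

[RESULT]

Amount  │ID  │Score│City ▼                   
────────┼────┼─────┼──────                   
$1221.51│1005│87.0 │Tokyo                    
$4090.23│1017│41.1 │Tokyo                    
$1729.98│1000│39.2 │Sydney                   
$3132.46│1002│85.7 │Sydney                   
>1394.48│1008│88.1 │Sydney                   
$1980.07│1009│12.6 │Sydney                   
$3075.49│1013│76.2 │Sydney                   
$1788.60│1001│89.8 │Paris                    
$2569.50│1007│82.9 │Paris                    
$889.04 │1012│1.7  │Paris                    
$4489.29│1015│36.8 │Paris                    
$855.08 │1004│6.4  │NYC                      
$782.04 │1006│7.9  │NYC                      
$677.63 │1010│10.4 │NYC                      
$4154.44│1014│49.3 │NYC                      
$4814.96│1011│44.1 │London                   
$3765.92│1016│38.4 │London                   
$4182.64│1003│70.1 │Berlin                   
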